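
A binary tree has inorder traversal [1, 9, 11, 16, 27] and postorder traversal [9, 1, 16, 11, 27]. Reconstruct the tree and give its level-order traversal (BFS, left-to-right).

Inorder:   [1, 9, 11, 16, 27]
Postorder: [9, 1, 16, 11, 27]
Algorithm: postorder visits root last, so walk postorder right-to-left;
each value is the root of the current inorder slice — split it at that
value, recurse on the right subtree first, then the left.
Recursive splits:
  root=27; inorder splits into left=[1, 9, 11, 16], right=[]
  root=11; inorder splits into left=[1, 9], right=[16]
  root=16; inorder splits into left=[], right=[]
  root=1; inorder splits into left=[], right=[9]
  root=9; inorder splits into left=[], right=[]
Reconstructed level-order: [27, 11, 1, 16, 9]


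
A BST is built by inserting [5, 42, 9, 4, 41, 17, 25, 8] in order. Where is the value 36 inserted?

Starting tree (level order): [5, 4, 42, None, None, 9, None, 8, 41, None, None, 17, None, None, 25]
Insertion path: 5 -> 42 -> 9 -> 41 -> 17 -> 25
Result: insert 36 as right child of 25
Final tree (level order): [5, 4, 42, None, None, 9, None, 8, 41, None, None, 17, None, None, 25, None, 36]


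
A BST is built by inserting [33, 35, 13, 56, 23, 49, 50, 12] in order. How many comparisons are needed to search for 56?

Search path for 56: 33 -> 35 -> 56
Found: True
Comparisons: 3


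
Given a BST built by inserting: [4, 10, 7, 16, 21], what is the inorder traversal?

Tree insertion order: [4, 10, 7, 16, 21]
Tree (level-order array): [4, None, 10, 7, 16, None, None, None, 21]
Inorder traversal: [4, 7, 10, 16, 21]


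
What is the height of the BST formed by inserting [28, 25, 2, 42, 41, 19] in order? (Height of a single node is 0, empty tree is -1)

Insertion order: [28, 25, 2, 42, 41, 19]
Tree (level-order array): [28, 25, 42, 2, None, 41, None, None, 19]
Compute height bottom-up (empty subtree = -1):
  height(19) = 1 + max(-1, -1) = 0
  height(2) = 1 + max(-1, 0) = 1
  height(25) = 1 + max(1, -1) = 2
  height(41) = 1 + max(-1, -1) = 0
  height(42) = 1 + max(0, -1) = 1
  height(28) = 1 + max(2, 1) = 3
Height = 3


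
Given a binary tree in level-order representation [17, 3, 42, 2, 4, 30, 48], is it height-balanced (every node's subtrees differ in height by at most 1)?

Tree (level-order array): [17, 3, 42, 2, 4, 30, 48]
Definition: a tree is height-balanced if, at every node, |h(left) - h(right)| <= 1 (empty subtree has height -1).
Bottom-up per-node check:
  node 2: h_left=-1, h_right=-1, diff=0 [OK], height=0
  node 4: h_left=-1, h_right=-1, diff=0 [OK], height=0
  node 3: h_left=0, h_right=0, diff=0 [OK], height=1
  node 30: h_left=-1, h_right=-1, diff=0 [OK], height=0
  node 48: h_left=-1, h_right=-1, diff=0 [OK], height=0
  node 42: h_left=0, h_right=0, diff=0 [OK], height=1
  node 17: h_left=1, h_right=1, diff=0 [OK], height=2
All nodes satisfy the balance condition.
Result: Balanced


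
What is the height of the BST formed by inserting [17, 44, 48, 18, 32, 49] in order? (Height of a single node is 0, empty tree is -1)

Insertion order: [17, 44, 48, 18, 32, 49]
Tree (level-order array): [17, None, 44, 18, 48, None, 32, None, 49]
Compute height bottom-up (empty subtree = -1):
  height(32) = 1 + max(-1, -1) = 0
  height(18) = 1 + max(-1, 0) = 1
  height(49) = 1 + max(-1, -1) = 0
  height(48) = 1 + max(-1, 0) = 1
  height(44) = 1 + max(1, 1) = 2
  height(17) = 1 + max(-1, 2) = 3
Height = 3


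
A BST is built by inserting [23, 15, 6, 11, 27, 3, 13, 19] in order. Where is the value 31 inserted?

Starting tree (level order): [23, 15, 27, 6, 19, None, None, 3, 11, None, None, None, None, None, 13]
Insertion path: 23 -> 27
Result: insert 31 as right child of 27
Final tree (level order): [23, 15, 27, 6, 19, None, 31, 3, 11, None, None, None, None, None, None, None, 13]


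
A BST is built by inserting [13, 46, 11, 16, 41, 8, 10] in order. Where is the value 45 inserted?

Starting tree (level order): [13, 11, 46, 8, None, 16, None, None, 10, None, 41]
Insertion path: 13 -> 46 -> 16 -> 41
Result: insert 45 as right child of 41
Final tree (level order): [13, 11, 46, 8, None, 16, None, None, 10, None, 41, None, None, None, 45]


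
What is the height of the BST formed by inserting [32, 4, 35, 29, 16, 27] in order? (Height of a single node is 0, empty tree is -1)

Insertion order: [32, 4, 35, 29, 16, 27]
Tree (level-order array): [32, 4, 35, None, 29, None, None, 16, None, None, 27]
Compute height bottom-up (empty subtree = -1):
  height(27) = 1 + max(-1, -1) = 0
  height(16) = 1 + max(-1, 0) = 1
  height(29) = 1 + max(1, -1) = 2
  height(4) = 1 + max(-1, 2) = 3
  height(35) = 1 + max(-1, -1) = 0
  height(32) = 1 + max(3, 0) = 4
Height = 4


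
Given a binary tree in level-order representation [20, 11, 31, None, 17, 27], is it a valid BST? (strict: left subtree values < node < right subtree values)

Level-order array: [20, 11, 31, None, 17, 27]
Validate using subtree bounds (lo, hi): at each node, require lo < value < hi,
then recurse left with hi=value and right with lo=value.
Preorder trace (stopping at first violation):
  at node 20 with bounds (-inf, +inf): OK
  at node 11 with bounds (-inf, 20): OK
  at node 17 with bounds (11, 20): OK
  at node 31 with bounds (20, +inf): OK
  at node 27 with bounds (20, 31): OK
No violation found at any node.
Result: Valid BST


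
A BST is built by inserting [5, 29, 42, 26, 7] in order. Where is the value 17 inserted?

Starting tree (level order): [5, None, 29, 26, 42, 7]
Insertion path: 5 -> 29 -> 26 -> 7
Result: insert 17 as right child of 7
Final tree (level order): [5, None, 29, 26, 42, 7, None, None, None, None, 17]


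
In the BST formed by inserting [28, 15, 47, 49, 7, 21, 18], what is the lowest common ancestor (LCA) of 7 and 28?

Tree insertion order: [28, 15, 47, 49, 7, 21, 18]
Tree (level-order array): [28, 15, 47, 7, 21, None, 49, None, None, 18]
In a BST, the LCA of p=7, q=28 is the first node v on the
root-to-leaf path with p <= v <= q (go left if both < v, right if both > v).
Walk from root:
  at 28: 7 <= 28 <= 28, this is the LCA
LCA = 28


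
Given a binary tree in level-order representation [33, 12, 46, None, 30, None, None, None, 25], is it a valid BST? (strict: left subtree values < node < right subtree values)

Level-order array: [33, 12, 46, None, 30, None, None, None, 25]
Validate using subtree bounds (lo, hi): at each node, require lo < value < hi,
then recurse left with hi=value and right with lo=value.
Preorder trace (stopping at first violation):
  at node 33 with bounds (-inf, +inf): OK
  at node 12 with bounds (-inf, 33): OK
  at node 30 with bounds (12, 33): OK
  at node 25 with bounds (30, 33): VIOLATION
Node 25 violates its bound: not (30 < 25 < 33).
Result: Not a valid BST


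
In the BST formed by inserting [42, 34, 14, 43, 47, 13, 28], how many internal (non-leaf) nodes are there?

Tree built from: [42, 34, 14, 43, 47, 13, 28]
Tree (level-order array): [42, 34, 43, 14, None, None, 47, 13, 28]
Rule: An internal node has at least one child.
Per-node child counts:
  node 42: 2 child(ren)
  node 34: 1 child(ren)
  node 14: 2 child(ren)
  node 13: 0 child(ren)
  node 28: 0 child(ren)
  node 43: 1 child(ren)
  node 47: 0 child(ren)
Matching nodes: [42, 34, 14, 43]
Count of internal (non-leaf) nodes: 4


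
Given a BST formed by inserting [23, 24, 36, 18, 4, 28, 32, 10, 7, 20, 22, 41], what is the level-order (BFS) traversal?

Tree insertion order: [23, 24, 36, 18, 4, 28, 32, 10, 7, 20, 22, 41]
Tree (level-order array): [23, 18, 24, 4, 20, None, 36, None, 10, None, 22, 28, 41, 7, None, None, None, None, 32]
BFS from the root, enqueuing left then right child of each popped node:
  queue [23] -> pop 23, enqueue [18, 24], visited so far: [23]
  queue [18, 24] -> pop 18, enqueue [4, 20], visited so far: [23, 18]
  queue [24, 4, 20] -> pop 24, enqueue [36], visited so far: [23, 18, 24]
  queue [4, 20, 36] -> pop 4, enqueue [10], visited so far: [23, 18, 24, 4]
  queue [20, 36, 10] -> pop 20, enqueue [22], visited so far: [23, 18, 24, 4, 20]
  queue [36, 10, 22] -> pop 36, enqueue [28, 41], visited so far: [23, 18, 24, 4, 20, 36]
  queue [10, 22, 28, 41] -> pop 10, enqueue [7], visited so far: [23, 18, 24, 4, 20, 36, 10]
  queue [22, 28, 41, 7] -> pop 22, enqueue [none], visited so far: [23, 18, 24, 4, 20, 36, 10, 22]
  queue [28, 41, 7] -> pop 28, enqueue [32], visited so far: [23, 18, 24, 4, 20, 36, 10, 22, 28]
  queue [41, 7, 32] -> pop 41, enqueue [none], visited so far: [23, 18, 24, 4, 20, 36, 10, 22, 28, 41]
  queue [7, 32] -> pop 7, enqueue [none], visited so far: [23, 18, 24, 4, 20, 36, 10, 22, 28, 41, 7]
  queue [32] -> pop 32, enqueue [none], visited so far: [23, 18, 24, 4, 20, 36, 10, 22, 28, 41, 7, 32]
Result: [23, 18, 24, 4, 20, 36, 10, 22, 28, 41, 7, 32]


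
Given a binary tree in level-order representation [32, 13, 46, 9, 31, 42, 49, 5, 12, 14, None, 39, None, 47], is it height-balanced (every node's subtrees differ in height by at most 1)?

Tree (level-order array): [32, 13, 46, 9, 31, 42, 49, 5, 12, 14, None, 39, None, 47]
Definition: a tree is height-balanced if, at every node, |h(left) - h(right)| <= 1 (empty subtree has height -1).
Bottom-up per-node check:
  node 5: h_left=-1, h_right=-1, diff=0 [OK], height=0
  node 12: h_left=-1, h_right=-1, diff=0 [OK], height=0
  node 9: h_left=0, h_right=0, diff=0 [OK], height=1
  node 14: h_left=-1, h_right=-1, diff=0 [OK], height=0
  node 31: h_left=0, h_right=-1, diff=1 [OK], height=1
  node 13: h_left=1, h_right=1, diff=0 [OK], height=2
  node 39: h_left=-1, h_right=-1, diff=0 [OK], height=0
  node 42: h_left=0, h_right=-1, diff=1 [OK], height=1
  node 47: h_left=-1, h_right=-1, diff=0 [OK], height=0
  node 49: h_left=0, h_right=-1, diff=1 [OK], height=1
  node 46: h_left=1, h_right=1, diff=0 [OK], height=2
  node 32: h_left=2, h_right=2, diff=0 [OK], height=3
All nodes satisfy the balance condition.
Result: Balanced


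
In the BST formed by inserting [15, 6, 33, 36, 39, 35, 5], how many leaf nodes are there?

Tree built from: [15, 6, 33, 36, 39, 35, 5]
Tree (level-order array): [15, 6, 33, 5, None, None, 36, None, None, 35, 39]
Rule: A leaf has 0 children.
Per-node child counts:
  node 15: 2 child(ren)
  node 6: 1 child(ren)
  node 5: 0 child(ren)
  node 33: 1 child(ren)
  node 36: 2 child(ren)
  node 35: 0 child(ren)
  node 39: 0 child(ren)
Matching nodes: [5, 35, 39]
Count of leaf nodes: 3


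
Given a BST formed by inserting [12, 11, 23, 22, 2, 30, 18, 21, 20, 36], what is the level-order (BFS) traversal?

Tree insertion order: [12, 11, 23, 22, 2, 30, 18, 21, 20, 36]
Tree (level-order array): [12, 11, 23, 2, None, 22, 30, None, None, 18, None, None, 36, None, 21, None, None, 20]
BFS from the root, enqueuing left then right child of each popped node:
  queue [12] -> pop 12, enqueue [11, 23], visited so far: [12]
  queue [11, 23] -> pop 11, enqueue [2], visited so far: [12, 11]
  queue [23, 2] -> pop 23, enqueue [22, 30], visited so far: [12, 11, 23]
  queue [2, 22, 30] -> pop 2, enqueue [none], visited so far: [12, 11, 23, 2]
  queue [22, 30] -> pop 22, enqueue [18], visited so far: [12, 11, 23, 2, 22]
  queue [30, 18] -> pop 30, enqueue [36], visited so far: [12, 11, 23, 2, 22, 30]
  queue [18, 36] -> pop 18, enqueue [21], visited so far: [12, 11, 23, 2, 22, 30, 18]
  queue [36, 21] -> pop 36, enqueue [none], visited so far: [12, 11, 23, 2, 22, 30, 18, 36]
  queue [21] -> pop 21, enqueue [20], visited so far: [12, 11, 23, 2, 22, 30, 18, 36, 21]
  queue [20] -> pop 20, enqueue [none], visited so far: [12, 11, 23, 2, 22, 30, 18, 36, 21, 20]
Result: [12, 11, 23, 2, 22, 30, 18, 36, 21, 20]


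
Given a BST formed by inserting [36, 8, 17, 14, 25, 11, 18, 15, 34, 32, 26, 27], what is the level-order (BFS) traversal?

Tree insertion order: [36, 8, 17, 14, 25, 11, 18, 15, 34, 32, 26, 27]
Tree (level-order array): [36, 8, None, None, 17, 14, 25, 11, 15, 18, 34, None, None, None, None, None, None, 32, None, 26, None, None, 27]
BFS from the root, enqueuing left then right child of each popped node:
  queue [36] -> pop 36, enqueue [8], visited so far: [36]
  queue [8] -> pop 8, enqueue [17], visited so far: [36, 8]
  queue [17] -> pop 17, enqueue [14, 25], visited so far: [36, 8, 17]
  queue [14, 25] -> pop 14, enqueue [11, 15], visited so far: [36, 8, 17, 14]
  queue [25, 11, 15] -> pop 25, enqueue [18, 34], visited so far: [36, 8, 17, 14, 25]
  queue [11, 15, 18, 34] -> pop 11, enqueue [none], visited so far: [36, 8, 17, 14, 25, 11]
  queue [15, 18, 34] -> pop 15, enqueue [none], visited so far: [36, 8, 17, 14, 25, 11, 15]
  queue [18, 34] -> pop 18, enqueue [none], visited so far: [36, 8, 17, 14, 25, 11, 15, 18]
  queue [34] -> pop 34, enqueue [32], visited so far: [36, 8, 17, 14, 25, 11, 15, 18, 34]
  queue [32] -> pop 32, enqueue [26], visited so far: [36, 8, 17, 14, 25, 11, 15, 18, 34, 32]
  queue [26] -> pop 26, enqueue [27], visited so far: [36, 8, 17, 14, 25, 11, 15, 18, 34, 32, 26]
  queue [27] -> pop 27, enqueue [none], visited so far: [36, 8, 17, 14, 25, 11, 15, 18, 34, 32, 26, 27]
Result: [36, 8, 17, 14, 25, 11, 15, 18, 34, 32, 26, 27]


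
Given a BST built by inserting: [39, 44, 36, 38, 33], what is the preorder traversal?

Tree insertion order: [39, 44, 36, 38, 33]
Tree (level-order array): [39, 36, 44, 33, 38]
Preorder traversal: [39, 36, 33, 38, 44]


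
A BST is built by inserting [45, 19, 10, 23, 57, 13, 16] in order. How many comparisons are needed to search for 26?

Search path for 26: 45 -> 19 -> 23
Found: False
Comparisons: 3


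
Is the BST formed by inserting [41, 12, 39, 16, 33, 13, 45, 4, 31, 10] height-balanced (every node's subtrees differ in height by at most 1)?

Tree (level-order array): [41, 12, 45, 4, 39, None, None, None, 10, 16, None, None, None, 13, 33, None, None, 31]
Definition: a tree is height-balanced if, at every node, |h(left) - h(right)| <= 1 (empty subtree has height -1).
Bottom-up per-node check:
  node 10: h_left=-1, h_right=-1, diff=0 [OK], height=0
  node 4: h_left=-1, h_right=0, diff=1 [OK], height=1
  node 13: h_left=-1, h_right=-1, diff=0 [OK], height=0
  node 31: h_left=-1, h_right=-1, diff=0 [OK], height=0
  node 33: h_left=0, h_right=-1, diff=1 [OK], height=1
  node 16: h_left=0, h_right=1, diff=1 [OK], height=2
  node 39: h_left=2, h_right=-1, diff=3 [FAIL (|2--1|=3 > 1)], height=3
  node 12: h_left=1, h_right=3, diff=2 [FAIL (|1-3|=2 > 1)], height=4
  node 45: h_left=-1, h_right=-1, diff=0 [OK], height=0
  node 41: h_left=4, h_right=0, diff=4 [FAIL (|4-0|=4 > 1)], height=5
Node 39 violates the condition: |2 - -1| = 3 > 1.
Result: Not balanced


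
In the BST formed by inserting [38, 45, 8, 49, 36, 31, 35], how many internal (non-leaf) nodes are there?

Tree built from: [38, 45, 8, 49, 36, 31, 35]
Tree (level-order array): [38, 8, 45, None, 36, None, 49, 31, None, None, None, None, 35]
Rule: An internal node has at least one child.
Per-node child counts:
  node 38: 2 child(ren)
  node 8: 1 child(ren)
  node 36: 1 child(ren)
  node 31: 1 child(ren)
  node 35: 0 child(ren)
  node 45: 1 child(ren)
  node 49: 0 child(ren)
Matching nodes: [38, 8, 36, 31, 45]
Count of internal (non-leaf) nodes: 5


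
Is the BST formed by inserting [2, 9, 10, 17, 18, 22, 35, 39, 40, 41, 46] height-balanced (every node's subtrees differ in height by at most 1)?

Tree (level-order array): [2, None, 9, None, 10, None, 17, None, 18, None, 22, None, 35, None, 39, None, 40, None, 41, None, 46]
Definition: a tree is height-balanced if, at every node, |h(left) - h(right)| <= 1 (empty subtree has height -1).
Bottom-up per-node check:
  node 46: h_left=-1, h_right=-1, diff=0 [OK], height=0
  node 41: h_left=-1, h_right=0, diff=1 [OK], height=1
  node 40: h_left=-1, h_right=1, diff=2 [FAIL (|-1-1|=2 > 1)], height=2
  node 39: h_left=-1, h_right=2, diff=3 [FAIL (|-1-2|=3 > 1)], height=3
  node 35: h_left=-1, h_right=3, diff=4 [FAIL (|-1-3|=4 > 1)], height=4
  node 22: h_left=-1, h_right=4, diff=5 [FAIL (|-1-4|=5 > 1)], height=5
  node 18: h_left=-1, h_right=5, diff=6 [FAIL (|-1-5|=6 > 1)], height=6
  node 17: h_left=-1, h_right=6, diff=7 [FAIL (|-1-6|=7 > 1)], height=7
  node 10: h_left=-1, h_right=7, diff=8 [FAIL (|-1-7|=8 > 1)], height=8
  node 9: h_left=-1, h_right=8, diff=9 [FAIL (|-1-8|=9 > 1)], height=9
  node 2: h_left=-1, h_right=9, diff=10 [FAIL (|-1-9|=10 > 1)], height=10
Node 40 violates the condition: |-1 - 1| = 2 > 1.
Result: Not balanced


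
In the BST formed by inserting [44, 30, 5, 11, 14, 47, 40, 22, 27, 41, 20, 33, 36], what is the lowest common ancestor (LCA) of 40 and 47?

Tree insertion order: [44, 30, 5, 11, 14, 47, 40, 22, 27, 41, 20, 33, 36]
Tree (level-order array): [44, 30, 47, 5, 40, None, None, None, 11, 33, 41, None, 14, None, 36, None, None, None, 22, None, None, 20, 27]
In a BST, the LCA of p=40, q=47 is the first node v on the
root-to-leaf path with p <= v <= q (go left if both < v, right if both > v).
Walk from root:
  at 44: 40 <= 44 <= 47, this is the LCA
LCA = 44


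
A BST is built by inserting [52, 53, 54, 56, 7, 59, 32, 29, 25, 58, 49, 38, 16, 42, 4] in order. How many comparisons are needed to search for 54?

Search path for 54: 52 -> 53 -> 54
Found: True
Comparisons: 3


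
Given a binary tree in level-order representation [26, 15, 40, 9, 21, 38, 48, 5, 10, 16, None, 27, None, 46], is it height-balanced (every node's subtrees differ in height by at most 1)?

Tree (level-order array): [26, 15, 40, 9, 21, 38, 48, 5, 10, 16, None, 27, None, 46]
Definition: a tree is height-balanced if, at every node, |h(left) - h(right)| <= 1 (empty subtree has height -1).
Bottom-up per-node check:
  node 5: h_left=-1, h_right=-1, diff=0 [OK], height=0
  node 10: h_left=-1, h_right=-1, diff=0 [OK], height=0
  node 9: h_left=0, h_right=0, diff=0 [OK], height=1
  node 16: h_left=-1, h_right=-1, diff=0 [OK], height=0
  node 21: h_left=0, h_right=-1, diff=1 [OK], height=1
  node 15: h_left=1, h_right=1, diff=0 [OK], height=2
  node 27: h_left=-1, h_right=-1, diff=0 [OK], height=0
  node 38: h_left=0, h_right=-1, diff=1 [OK], height=1
  node 46: h_left=-1, h_right=-1, diff=0 [OK], height=0
  node 48: h_left=0, h_right=-1, diff=1 [OK], height=1
  node 40: h_left=1, h_right=1, diff=0 [OK], height=2
  node 26: h_left=2, h_right=2, diff=0 [OK], height=3
All nodes satisfy the balance condition.
Result: Balanced


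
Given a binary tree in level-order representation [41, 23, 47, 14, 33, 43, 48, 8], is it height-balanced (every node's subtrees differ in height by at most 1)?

Tree (level-order array): [41, 23, 47, 14, 33, 43, 48, 8]
Definition: a tree is height-balanced if, at every node, |h(left) - h(right)| <= 1 (empty subtree has height -1).
Bottom-up per-node check:
  node 8: h_left=-1, h_right=-1, diff=0 [OK], height=0
  node 14: h_left=0, h_right=-1, diff=1 [OK], height=1
  node 33: h_left=-1, h_right=-1, diff=0 [OK], height=0
  node 23: h_left=1, h_right=0, diff=1 [OK], height=2
  node 43: h_left=-1, h_right=-1, diff=0 [OK], height=0
  node 48: h_left=-1, h_right=-1, diff=0 [OK], height=0
  node 47: h_left=0, h_right=0, diff=0 [OK], height=1
  node 41: h_left=2, h_right=1, diff=1 [OK], height=3
All nodes satisfy the balance condition.
Result: Balanced


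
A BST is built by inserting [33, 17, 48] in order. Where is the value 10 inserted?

Starting tree (level order): [33, 17, 48]
Insertion path: 33 -> 17
Result: insert 10 as left child of 17
Final tree (level order): [33, 17, 48, 10]


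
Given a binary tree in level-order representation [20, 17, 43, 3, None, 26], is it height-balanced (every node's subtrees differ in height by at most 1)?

Tree (level-order array): [20, 17, 43, 3, None, 26]
Definition: a tree is height-balanced if, at every node, |h(left) - h(right)| <= 1 (empty subtree has height -1).
Bottom-up per-node check:
  node 3: h_left=-1, h_right=-1, diff=0 [OK], height=0
  node 17: h_left=0, h_right=-1, diff=1 [OK], height=1
  node 26: h_left=-1, h_right=-1, diff=0 [OK], height=0
  node 43: h_left=0, h_right=-1, diff=1 [OK], height=1
  node 20: h_left=1, h_right=1, diff=0 [OK], height=2
All nodes satisfy the balance condition.
Result: Balanced


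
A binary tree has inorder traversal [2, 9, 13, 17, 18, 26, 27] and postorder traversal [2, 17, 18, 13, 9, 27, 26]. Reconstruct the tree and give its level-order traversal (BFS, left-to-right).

Inorder:   [2, 9, 13, 17, 18, 26, 27]
Postorder: [2, 17, 18, 13, 9, 27, 26]
Algorithm: postorder visits root last, so walk postorder right-to-left;
each value is the root of the current inorder slice — split it at that
value, recurse on the right subtree first, then the left.
Recursive splits:
  root=26; inorder splits into left=[2, 9, 13, 17, 18], right=[27]
  root=27; inorder splits into left=[], right=[]
  root=9; inorder splits into left=[2], right=[13, 17, 18]
  root=13; inorder splits into left=[], right=[17, 18]
  root=18; inorder splits into left=[17], right=[]
  root=17; inorder splits into left=[], right=[]
  root=2; inorder splits into left=[], right=[]
Reconstructed level-order: [26, 9, 27, 2, 13, 18, 17]


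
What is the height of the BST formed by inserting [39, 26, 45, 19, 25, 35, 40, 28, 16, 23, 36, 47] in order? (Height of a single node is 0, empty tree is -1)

Insertion order: [39, 26, 45, 19, 25, 35, 40, 28, 16, 23, 36, 47]
Tree (level-order array): [39, 26, 45, 19, 35, 40, 47, 16, 25, 28, 36, None, None, None, None, None, None, 23]
Compute height bottom-up (empty subtree = -1):
  height(16) = 1 + max(-1, -1) = 0
  height(23) = 1 + max(-1, -1) = 0
  height(25) = 1 + max(0, -1) = 1
  height(19) = 1 + max(0, 1) = 2
  height(28) = 1 + max(-1, -1) = 0
  height(36) = 1 + max(-1, -1) = 0
  height(35) = 1 + max(0, 0) = 1
  height(26) = 1 + max(2, 1) = 3
  height(40) = 1 + max(-1, -1) = 0
  height(47) = 1 + max(-1, -1) = 0
  height(45) = 1 + max(0, 0) = 1
  height(39) = 1 + max(3, 1) = 4
Height = 4


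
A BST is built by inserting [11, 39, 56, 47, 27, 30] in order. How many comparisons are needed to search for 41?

Search path for 41: 11 -> 39 -> 56 -> 47
Found: False
Comparisons: 4


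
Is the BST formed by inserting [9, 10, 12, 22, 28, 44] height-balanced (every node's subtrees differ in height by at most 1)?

Tree (level-order array): [9, None, 10, None, 12, None, 22, None, 28, None, 44]
Definition: a tree is height-balanced if, at every node, |h(left) - h(right)| <= 1 (empty subtree has height -1).
Bottom-up per-node check:
  node 44: h_left=-1, h_right=-1, diff=0 [OK], height=0
  node 28: h_left=-1, h_right=0, diff=1 [OK], height=1
  node 22: h_left=-1, h_right=1, diff=2 [FAIL (|-1-1|=2 > 1)], height=2
  node 12: h_left=-1, h_right=2, diff=3 [FAIL (|-1-2|=3 > 1)], height=3
  node 10: h_left=-1, h_right=3, diff=4 [FAIL (|-1-3|=4 > 1)], height=4
  node 9: h_left=-1, h_right=4, diff=5 [FAIL (|-1-4|=5 > 1)], height=5
Node 22 violates the condition: |-1 - 1| = 2 > 1.
Result: Not balanced


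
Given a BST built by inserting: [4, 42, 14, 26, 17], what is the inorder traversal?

Tree insertion order: [4, 42, 14, 26, 17]
Tree (level-order array): [4, None, 42, 14, None, None, 26, 17]
Inorder traversal: [4, 14, 17, 26, 42]


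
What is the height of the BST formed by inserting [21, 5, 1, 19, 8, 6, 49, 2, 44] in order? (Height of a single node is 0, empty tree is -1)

Insertion order: [21, 5, 1, 19, 8, 6, 49, 2, 44]
Tree (level-order array): [21, 5, 49, 1, 19, 44, None, None, 2, 8, None, None, None, None, None, 6]
Compute height bottom-up (empty subtree = -1):
  height(2) = 1 + max(-1, -1) = 0
  height(1) = 1 + max(-1, 0) = 1
  height(6) = 1 + max(-1, -1) = 0
  height(8) = 1 + max(0, -1) = 1
  height(19) = 1 + max(1, -1) = 2
  height(5) = 1 + max(1, 2) = 3
  height(44) = 1 + max(-1, -1) = 0
  height(49) = 1 + max(0, -1) = 1
  height(21) = 1 + max(3, 1) = 4
Height = 4


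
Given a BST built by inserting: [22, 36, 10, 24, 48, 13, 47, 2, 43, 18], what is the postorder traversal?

Tree insertion order: [22, 36, 10, 24, 48, 13, 47, 2, 43, 18]
Tree (level-order array): [22, 10, 36, 2, 13, 24, 48, None, None, None, 18, None, None, 47, None, None, None, 43]
Postorder traversal: [2, 18, 13, 10, 24, 43, 47, 48, 36, 22]


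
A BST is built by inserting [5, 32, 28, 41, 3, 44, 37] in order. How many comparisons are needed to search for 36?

Search path for 36: 5 -> 32 -> 41 -> 37
Found: False
Comparisons: 4


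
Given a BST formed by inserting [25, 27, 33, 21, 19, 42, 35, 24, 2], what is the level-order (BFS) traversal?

Tree insertion order: [25, 27, 33, 21, 19, 42, 35, 24, 2]
Tree (level-order array): [25, 21, 27, 19, 24, None, 33, 2, None, None, None, None, 42, None, None, 35]
BFS from the root, enqueuing left then right child of each popped node:
  queue [25] -> pop 25, enqueue [21, 27], visited so far: [25]
  queue [21, 27] -> pop 21, enqueue [19, 24], visited so far: [25, 21]
  queue [27, 19, 24] -> pop 27, enqueue [33], visited so far: [25, 21, 27]
  queue [19, 24, 33] -> pop 19, enqueue [2], visited so far: [25, 21, 27, 19]
  queue [24, 33, 2] -> pop 24, enqueue [none], visited so far: [25, 21, 27, 19, 24]
  queue [33, 2] -> pop 33, enqueue [42], visited so far: [25, 21, 27, 19, 24, 33]
  queue [2, 42] -> pop 2, enqueue [none], visited so far: [25, 21, 27, 19, 24, 33, 2]
  queue [42] -> pop 42, enqueue [35], visited so far: [25, 21, 27, 19, 24, 33, 2, 42]
  queue [35] -> pop 35, enqueue [none], visited so far: [25, 21, 27, 19, 24, 33, 2, 42, 35]
Result: [25, 21, 27, 19, 24, 33, 2, 42, 35]


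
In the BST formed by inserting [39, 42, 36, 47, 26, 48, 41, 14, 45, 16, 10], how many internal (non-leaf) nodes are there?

Tree built from: [39, 42, 36, 47, 26, 48, 41, 14, 45, 16, 10]
Tree (level-order array): [39, 36, 42, 26, None, 41, 47, 14, None, None, None, 45, 48, 10, 16]
Rule: An internal node has at least one child.
Per-node child counts:
  node 39: 2 child(ren)
  node 36: 1 child(ren)
  node 26: 1 child(ren)
  node 14: 2 child(ren)
  node 10: 0 child(ren)
  node 16: 0 child(ren)
  node 42: 2 child(ren)
  node 41: 0 child(ren)
  node 47: 2 child(ren)
  node 45: 0 child(ren)
  node 48: 0 child(ren)
Matching nodes: [39, 36, 26, 14, 42, 47]
Count of internal (non-leaf) nodes: 6


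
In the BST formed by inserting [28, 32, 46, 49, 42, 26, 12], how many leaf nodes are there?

Tree built from: [28, 32, 46, 49, 42, 26, 12]
Tree (level-order array): [28, 26, 32, 12, None, None, 46, None, None, 42, 49]
Rule: A leaf has 0 children.
Per-node child counts:
  node 28: 2 child(ren)
  node 26: 1 child(ren)
  node 12: 0 child(ren)
  node 32: 1 child(ren)
  node 46: 2 child(ren)
  node 42: 0 child(ren)
  node 49: 0 child(ren)
Matching nodes: [12, 42, 49]
Count of leaf nodes: 3


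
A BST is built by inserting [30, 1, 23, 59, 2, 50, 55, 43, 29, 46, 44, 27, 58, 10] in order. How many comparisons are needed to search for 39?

Search path for 39: 30 -> 59 -> 50 -> 43
Found: False
Comparisons: 4


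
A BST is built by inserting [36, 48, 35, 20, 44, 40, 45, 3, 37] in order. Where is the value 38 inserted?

Starting tree (level order): [36, 35, 48, 20, None, 44, None, 3, None, 40, 45, None, None, 37]
Insertion path: 36 -> 48 -> 44 -> 40 -> 37
Result: insert 38 as right child of 37
Final tree (level order): [36, 35, 48, 20, None, 44, None, 3, None, 40, 45, None, None, 37, None, None, None, None, 38]


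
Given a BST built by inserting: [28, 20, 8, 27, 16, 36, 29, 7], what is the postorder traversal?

Tree insertion order: [28, 20, 8, 27, 16, 36, 29, 7]
Tree (level-order array): [28, 20, 36, 8, 27, 29, None, 7, 16]
Postorder traversal: [7, 16, 8, 27, 20, 29, 36, 28]


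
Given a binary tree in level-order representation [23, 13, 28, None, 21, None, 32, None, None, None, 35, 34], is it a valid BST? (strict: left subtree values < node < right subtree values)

Level-order array: [23, 13, 28, None, 21, None, 32, None, None, None, 35, 34]
Validate using subtree bounds (lo, hi): at each node, require lo < value < hi,
then recurse left with hi=value and right with lo=value.
Preorder trace (stopping at first violation):
  at node 23 with bounds (-inf, +inf): OK
  at node 13 with bounds (-inf, 23): OK
  at node 21 with bounds (13, 23): OK
  at node 28 with bounds (23, +inf): OK
  at node 32 with bounds (28, +inf): OK
  at node 35 with bounds (32, +inf): OK
  at node 34 with bounds (32, 35): OK
No violation found at any node.
Result: Valid BST


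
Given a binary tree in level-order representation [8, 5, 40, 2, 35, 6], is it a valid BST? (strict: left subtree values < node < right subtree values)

Level-order array: [8, 5, 40, 2, 35, 6]
Validate using subtree bounds (lo, hi): at each node, require lo < value < hi,
then recurse left with hi=value and right with lo=value.
Preorder trace (stopping at first violation):
  at node 8 with bounds (-inf, +inf): OK
  at node 5 with bounds (-inf, 8): OK
  at node 2 with bounds (-inf, 5): OK
  at node 35 with bounds (5, 8): VIOLATION
Node 35 violates its bound: not (5 < 35 < 8).
Result: Not a valid BST


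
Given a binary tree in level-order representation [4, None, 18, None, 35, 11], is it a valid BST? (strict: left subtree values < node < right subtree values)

Level-order array: [4, None, 18, None, 35, 11]
Validate using subtree bounds (lo, hi): at each node, require lo < value < hi,
then recurse left with hi=value and right with lo=value.
Preorder trace (stopping at first violation):
  at node 4 with bounds (-inf, +inf): OK
  at node 18 with bounds (4, +inf): OK
  at node 35 with bounds (18, +inf): OK
  at node 11 with bounds (18, 35): VIOLATION
Node 11 violates its bound: not (18 < 11 < 35).
Result: Not a valid BST


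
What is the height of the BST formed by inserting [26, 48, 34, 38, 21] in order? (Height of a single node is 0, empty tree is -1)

Insertion order: [26, 48, 34, 38, 21]
Tree (level-order array): [26, 21, 48, None, None, 34, None, None, 38]
Compute height bottom-up (empty subtree = -1):
  height(21) = 1 + max(-1, -1) = 0
  height(38) = 1 + max(-1, -1) = 0
  height(34) = 1 + max(-1, 0) = 1
  height(48) = 1 + max(1, -1) = 2
  height(26) = 1 + max(0, 2) = 3
Height = 3


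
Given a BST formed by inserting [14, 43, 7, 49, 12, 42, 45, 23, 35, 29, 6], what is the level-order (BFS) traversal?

Tree insertion order: [14, 43, 7, 49, 12, 42, 45, 23, 35, 29, 6]
Tree (level-order array): [14, 7, 43, 6, 12, 42, 49, None, None, None, None, 23, None, 45, None, None, 35, None, None, 29]
BFS from the root, enqueuing left then right child of each popped node:
  queue [14] -> pop 14, enqueue [7, 43], visited so far: [14]
  queue [7, 43] -> pop 7, enqueue [6, 12], visited so far: [14, 7]
  queue [43, 6, 12] -> pop 43, enqueue [42, 49], visited so far: [14, 7, 43]
  queue [6, 12, 42, 49] -> pop 6, enqueue [none], visited so far: [14, 7, 43, 6]
  queue [12, 42, 49] -> pop 12, enqueue [none], visited so far: [14, 7, 43, 6, 12]
  queue [42, 49] -> pop 42, enqueue [23], visited so far: [14, 7, 43, 6, 12, 42]
  queue [49, 23] -> pop 49, enqueue [45], visited so far: [14, 7, 43, 6, 12, 42, 49]
  queue [23, 45] -> pop 23, enqueue [35], visited so far: [14, 7, 43, 6, 12, 42, 49, 23]
  queue [45, 35] -> pop 45, enqueue [none], visited so far: [14, 7, 43, 6, 12, 42, 49, 23, 45]
  queue [35] -> pop 35, enqueue [29], visited so far: [14, 7, 43, 6, 12, 42, 49, 23, 45, 35]
  queue [29] -> pop 29, enqueue [none], visited so far: [14, 7, 43, 6, 12, 42, 49, 23, 45, 35, 29]
Result: [14, 7, 43, 6, 12, 42, 49, 23, 45, 35, 29]


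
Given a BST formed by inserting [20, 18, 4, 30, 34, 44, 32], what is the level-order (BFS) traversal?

Tree insertion order: [20, 18, 4, 30, 34, 44, 32]
Tree (level-order array): [20, 18, 30, 4, None, None, 34, None, None, 32, 44]
BFS from the root, enqueuing left then right child of each popped node:
  queue [20] -> pop 20, enqueue [18, 30], visited so far: [20]
  queue [18, 30] -> pop 18, enqueue [4], visited so far: [20, 18]
  queue [30, 4] -> pop 30, enqueue [34], visited so far: [20, 18, 30]
  queue [4, 34] -> pop 4, enqueue [none], visited so far: [20, 18, 30, 4]
  queue [34] -> pop 34, enqueue [32, 44], visited so far: [20, 18, 30, 4, 34]
  queue [32, 44] -> pop 32, enqueue [none], visited so far: [20, 18, 30, 4, 34, 32]
  queue [44] -> pop 44, enqueue [none], visited so far: [20, 18, 30, 4, 34, 32, 44]
Result: [20, 18, 30, 4, 34, 32, 44]


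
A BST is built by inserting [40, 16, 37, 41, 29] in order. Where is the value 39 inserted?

Starting tree (level order): [40, 16, 41, None, 37, None, None, 29]
Insertion path: 40 -> 16 -> 37
Result: insert 39 as right child of 37
Final tree (level order): [40, 16, 41, None, 37, None, None, 29, 39]


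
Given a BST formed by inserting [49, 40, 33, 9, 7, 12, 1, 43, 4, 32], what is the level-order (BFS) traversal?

Tree insertion order: [49, 40, 33, 9, 7, 12, 1, 43, 4, 32]
Tree (level-order array): [49, 40, None, 33, 43, 9, None, None, None, 7, 12, 1, None, None, 32, None, 4]
BFS from the root, enqueuing left then right child of each popped node:
  queue [49] -> pop 49, enqueue [40], visited so far: [49]
  queue [40] -> pop 40, enqueue [33, 43], visited so far: [49, 40]
  queue [33, 43] -> pop 33, enqueue [9], visited so far: [49, 40, 33]
  queue [43, 9] -> pop 43, enqueue [none], visited so far: [49, 40, 33, 43]
  queue [9] -> pop 9, enqueue [7, 12], visited so far: [49, 40, 33, 43, 9]
  queue [7, 12] -> pop 7, enqueue [1], visited so far: [49, 40, 33, 43, 9, 7]
  queue [12, 1] -> pop 12, enqueue [32], visited so far: [49, 40, 33, 43, 9, 7, 12]
  queue [1, 32] -> pop 1, enqueue [4], visited so far: [49, 40, 33, 43, 9, 7, 12, 1]
  queue [32, 4] -> pop 32, enqueue [none], visited so far: [49, 40, 33, 43, 9, 7, 12, 1, 32]
  queue [4] -> pop 4, enqueue [none], visited so far: [49, 40, 33, 43, 9, 7, 12, 1, 32, 4]
Result: [49, 40, 33, 43, 9, 7, 12, 1, 32, 4]


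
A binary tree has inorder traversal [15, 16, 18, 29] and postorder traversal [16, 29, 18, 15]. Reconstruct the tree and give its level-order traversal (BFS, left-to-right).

Inorder:   [15, 16, 18, 29]
Postorder: [16, 29, 18, 15]
Algorithm: postorder visits root last, so walk postorder right-to-left;
each value is the root of the current inorder slice — split it at that
value, recurse on the right subtree first, then the left.
Recursive splits:
  root=15; inorder splits into left=[], right=[16, 18, 29]
  root=18; inorder splits into left=[16], right=[29]
  root=29; inorder splits into left=[], right=[]
  root=16; inorder splits into left=[], right=[]
Reconstructed level-order: [15, 18, 16, 29]


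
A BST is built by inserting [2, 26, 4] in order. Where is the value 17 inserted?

Starting tree (level order): [2, None, 26, 4]
Insertion path: 2 -> 26 -> 4
Result: insert 17 as right child of 4
Final tree (level order): [2, None, 26, 4, None, None, 17]


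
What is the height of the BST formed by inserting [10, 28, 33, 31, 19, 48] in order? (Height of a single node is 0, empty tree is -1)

Insertion order: [10, 28, 33, 31, 19, 48]
Tree (level-order array): [10, None, 28, 19, 33, None, None, 31, 48]
Compute height bottom-up (empty subtree = -1):
  height(19) = 1 + max(-1, -1) = 0
  height(31) = 1 + max(-1, -1) = 0
  height(48) = 1 + max(-1, -1) = 0
  height(33) = 1 + max(0, 0) = 1
  height(28) = 1 + max(0, 1) = 2
  height(10) = 1 + max(-1, 2) = 3
Height = 3


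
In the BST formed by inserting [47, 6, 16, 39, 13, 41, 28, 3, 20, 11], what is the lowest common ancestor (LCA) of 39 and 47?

Tree insertion order: [47, 6, 16, 39, 13, 41, 28, 3, 20, 11]
Tree (level-order array): [47, 6, None, 3, 16, None, None, 13, 39, 11, None, 28, 41, None, None, 20]
In a BST, the LCA of p=39, q=47 is the first node v on the
root-to-leaf path with p <= v <= q (go left if both < v, right if both > v).
Walk from root:
  at 47: 39 <= 47 <= 47, this is the LCA
LCA = 47


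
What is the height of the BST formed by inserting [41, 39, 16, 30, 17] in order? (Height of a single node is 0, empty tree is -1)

Insertion order: [41, 39, 16, 30, 17]
Tree (level-order array): [41, 39, None, 16, None, None, 30, 17]
Compute height bottom-up (empty subtree = -1):
  height(17) = 1 + max(-1, -1) = 0
  height(30) = 1 + max(0, -1) = 1
  height(16) = 1 + max(-1, 1) = 2
  height(39) = 1 + max(2, -1) = 3
  height(41) = 1 + max(3, -1) = 4
Height = 4


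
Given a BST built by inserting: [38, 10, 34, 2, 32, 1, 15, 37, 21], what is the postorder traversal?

Tree insertion order: [38, 10, 34, 2, 32, 1, 15, 37, 21]
Tree (level-order array): [38, 10, None, 2, 34, 1, None, 32, 37, None, None, 15, None, None, None, None, 21]
Postorder traversal: [1, 2, 21, 15, 32, 37, 34, 10, 38]


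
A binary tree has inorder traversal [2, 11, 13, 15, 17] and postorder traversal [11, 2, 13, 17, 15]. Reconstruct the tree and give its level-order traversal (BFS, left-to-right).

Inorder:   [2, 11, 13, 15, 17]
Postorder: [11, 2, 13, 17, 15]
Algorithm: postorder visits root last, so walk postorder right-to-left;
each value is the root of the current inorder slice — split it at that
value, recurse on the right subtree first, then the left.
Recursive splits:
  root=15; inorder splits into left=[2, 11, 13], right=[17]
  root=17; inorder splits into left=[], right=[]
  root=13; inorder splits into left=[2, 11], right=[]
  root=2; inorder splits into left=[], right=[11]
  root=11; inorder splits into left=[], right=[]
Reconstructed level-order: [15, 13, 17, 2, 11]


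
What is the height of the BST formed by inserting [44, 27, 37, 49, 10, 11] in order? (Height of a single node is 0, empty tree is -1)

Insertion order: [44, 27, 37, 49, 10, 11]
Tree (level-order array): [44, 27, 49, 10, 37, None, None, None, 11]
Compute height bottom-up (empty subtree = -1):
  height(11) = 1 + max(-1, -1) = 0
  height(10) = 1 + max(-1, 0) = 1
  height(37) = 1 + max(-1, -1) = 0
  height(27) = 1 + max(1, 0) = 2
  height(49) = 1 + max(-1, -1) = 0
  height(44) = 1 + max(2, 0) = 3
Height = 3


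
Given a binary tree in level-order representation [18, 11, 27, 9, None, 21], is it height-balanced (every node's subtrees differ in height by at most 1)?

Tree (level-order array): [18, 11, 27, 9, None, 21]
Definition: a tree is height-balanced if, at every node, |h(left) - h(right)| <= 1 (empty subtree has height -1).
Bottom-up per-node check:
  node 9: h_left=-1, h_right=-1, diff=0 [OK], height=0
  node 11: h_left=0, h_right=-1, diff=1 [OK], height=1
  node 21: h_left=-1, h_right=-1, diff=0 [OK], height=0
  node 27: h_left=0, h_right=-1, diff=1 [OK], height=1
  node 18: h_left=1, h_right=1, diff=0 [OK], height=2
All nodes satisfy the balance condition.
Result: Balanced


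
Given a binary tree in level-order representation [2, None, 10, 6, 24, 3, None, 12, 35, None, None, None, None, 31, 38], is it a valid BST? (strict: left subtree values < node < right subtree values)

Level-order array: [2, None, 10, 6, 24, 3, None, 12, 35, None, None, None, None, 31, 38]
Validate using subtree bounds (lo, hi): at each node, require lo < value < hi,
then recurse left with hi=value and right with lo=value.
Preorder trace (stopping at first violation):
  at node 2 with bounds (-inf, +inf): OK
  at node 10 with bounds (2, +inf): OK
  at node 6 with bounds (2, 10): OK
  at node 3 with bounds (2, 6): OK
  at node 24 with bounds (10, +inf): OK
  at node 12 with bounds (10, 24): OK
  at node 35 with bounds (24, +inf): OK
  at node 31 with bounds (24, 35): OK
  at node 38 with bounds (35, +inf): OK
No violation found at any node.
Result: Valid BST


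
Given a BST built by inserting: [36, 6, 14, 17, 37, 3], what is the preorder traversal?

Tree insertion order: [36, 6, 14, 17, 37, 3]
Tree (level-order array): [36, 6, 37, 3, 14, None, None, None, None, None, 17]
Preorder traversal: [36, 6, 3, 14, 17, 37]


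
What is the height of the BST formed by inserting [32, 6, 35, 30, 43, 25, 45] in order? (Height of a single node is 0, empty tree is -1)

Insertion order: [32, 6, 35, 30, 43, 25, 45]
Tree (level-order array): [32, 6, 35, None, 30, None, 43, 25, None, None, 45]
Compute height bottom-up (empty subtree = -1):
  height(25) = 1 + max(-1, -1) = 0
  height(30) = 1 + max(0, -1) = 1
  height(6) = 1 + max(-1, 1) = 2
  height(45) = 1 + max(-1, -1) = 0
  height(43) = 1 + max(-1, 0) = 1
  height(35) = 1 + max(-1, 1) = 2
  height(32) = 1 + max(2, 2) = 3
Height = 3


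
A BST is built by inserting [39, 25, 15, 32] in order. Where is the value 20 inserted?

Starting tree (level order): [39, 25, None, 15, 32]
Insertion path: 39 -> 25 -> 15
Result: insert 20 as right child of 15
Final tree (level order): [39, 25, None, 15, 32, None, 20]
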